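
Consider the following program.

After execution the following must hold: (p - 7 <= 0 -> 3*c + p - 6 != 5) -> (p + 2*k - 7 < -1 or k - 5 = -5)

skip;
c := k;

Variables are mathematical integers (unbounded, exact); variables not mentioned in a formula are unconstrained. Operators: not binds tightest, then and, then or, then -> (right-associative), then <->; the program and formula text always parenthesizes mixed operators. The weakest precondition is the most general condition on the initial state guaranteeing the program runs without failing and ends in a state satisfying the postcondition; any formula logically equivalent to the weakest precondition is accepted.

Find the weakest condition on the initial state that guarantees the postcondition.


Working backward. After the program, the postcondition (p - 7 <= 0 -> 3*c + p - 6 != 5) -> (p + 2*k - 7 < -1 or k - 5 = -5) must hold; in canonical form it is (p <= 7 -> 3*c + p != 11) -> (2*k + p < 6 or k = 0).
Before c := k: (p <= 7 -> 3*k + p != 11) -> (2*k + p < 6 or k = 0)
Before skip: (p <= 7 -> 3*k + p != 11) -> (2*k + p < 6 or k = 0)
Answer: WP = (p <= 7 -> 3*k + p != 11) -> (2*k + p < 6 or k = 0)


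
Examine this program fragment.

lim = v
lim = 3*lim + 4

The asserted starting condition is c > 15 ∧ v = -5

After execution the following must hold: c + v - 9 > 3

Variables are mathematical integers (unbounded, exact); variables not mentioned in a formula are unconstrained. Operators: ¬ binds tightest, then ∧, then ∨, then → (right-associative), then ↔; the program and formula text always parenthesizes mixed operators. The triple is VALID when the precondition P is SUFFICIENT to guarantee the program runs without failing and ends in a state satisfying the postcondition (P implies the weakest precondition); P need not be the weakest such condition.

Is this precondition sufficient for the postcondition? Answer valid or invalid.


Working backward. After the program, the postcondition c + v - 9 > 3 must hold; in canonical form it is c + v > 12.
Before lim := 3*lim + 4: c + v > 12
Before lim := v: c + v > 12
The weakest precondition is c + v > 12.
Check whether c > 15 ∧ v = -5 implies it.
Countermodel: at the initial state c = 16, v = -5, the precondition holds but the weakest precondition fails.
Answer: invalid


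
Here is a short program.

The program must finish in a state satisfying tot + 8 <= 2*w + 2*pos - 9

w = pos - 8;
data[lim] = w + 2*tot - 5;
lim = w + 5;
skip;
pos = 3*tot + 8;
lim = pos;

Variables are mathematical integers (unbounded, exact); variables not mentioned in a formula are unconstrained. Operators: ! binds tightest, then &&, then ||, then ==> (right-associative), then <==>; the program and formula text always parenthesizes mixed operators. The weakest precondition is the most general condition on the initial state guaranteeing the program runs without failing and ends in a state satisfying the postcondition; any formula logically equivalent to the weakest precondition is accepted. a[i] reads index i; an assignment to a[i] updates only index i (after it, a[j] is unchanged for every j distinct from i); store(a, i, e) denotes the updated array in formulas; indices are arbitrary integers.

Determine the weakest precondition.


Working backward. After the program, the postcondition tot + 8 <= 2*w + 2*pos - 9 must hold; in canonical form it is tot <= 2*pos + 2*w - 17.
Before lim := pos: tot <= 2*pos + 2*w - 17
Before pos := 3*tot + 8: 5*tot + 2*w >= 1
Before skip: 5*tot + 2*w >= 1
Before lim := w + 5: 5*tot + 2*w >= 1
Before data[lim] := w + 2*tot - 5: 5*tot + 2*w >= 1
Before w := pos - 8: 2*pos + 5*tot >= 17
Answer: WP = 2*pos + 5*tot >= 17


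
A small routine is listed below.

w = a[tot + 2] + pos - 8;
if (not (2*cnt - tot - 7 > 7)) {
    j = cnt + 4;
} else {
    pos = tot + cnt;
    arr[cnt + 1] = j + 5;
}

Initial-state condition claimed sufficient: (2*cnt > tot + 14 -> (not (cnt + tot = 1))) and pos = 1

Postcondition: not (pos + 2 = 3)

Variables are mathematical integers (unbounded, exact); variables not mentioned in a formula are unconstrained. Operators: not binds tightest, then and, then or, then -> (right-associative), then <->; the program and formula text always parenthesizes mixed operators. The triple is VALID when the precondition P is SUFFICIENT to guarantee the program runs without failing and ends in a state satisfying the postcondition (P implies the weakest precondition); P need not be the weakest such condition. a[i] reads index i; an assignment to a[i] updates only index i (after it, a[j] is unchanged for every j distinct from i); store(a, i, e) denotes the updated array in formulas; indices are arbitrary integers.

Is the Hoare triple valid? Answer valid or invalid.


Working backward. After the program, the postcondition not (pos + 2 = 3) must hold; in canonical form it is not (pos = 1).
Then branch requires not (pos = 1); else branch requires not (cnt + tot = 1).
Before the if: ((not (2*cnt > tot + 14)) -> (not (pos = 1))) and (2*cnt > tot + 14 -> (not (cnt + tot = 1)))
Before w := a[tot + 2] + pos - 8: ((not (2*cnt > tot + 14)) -> (not (pos = 1))) and (2*cnt > tot + 14 -> (not (cnt + tot = 1)))
The weakest precondition is ((not (2*cnt > tot + 14)) -> (not (pos = 1))) and (2*cnt > tot + 14 -> (not (cnt + tot = 1))).
Check whether (2*cnt > tot + 14 -> (not (cnt + tot = 1))) and pos = 1 implies it.
Countermodel: at the initial state cnt = 0, pos = 1, tot = -14, the precondition holds but the weakest precondition fails.
Answer: invalid


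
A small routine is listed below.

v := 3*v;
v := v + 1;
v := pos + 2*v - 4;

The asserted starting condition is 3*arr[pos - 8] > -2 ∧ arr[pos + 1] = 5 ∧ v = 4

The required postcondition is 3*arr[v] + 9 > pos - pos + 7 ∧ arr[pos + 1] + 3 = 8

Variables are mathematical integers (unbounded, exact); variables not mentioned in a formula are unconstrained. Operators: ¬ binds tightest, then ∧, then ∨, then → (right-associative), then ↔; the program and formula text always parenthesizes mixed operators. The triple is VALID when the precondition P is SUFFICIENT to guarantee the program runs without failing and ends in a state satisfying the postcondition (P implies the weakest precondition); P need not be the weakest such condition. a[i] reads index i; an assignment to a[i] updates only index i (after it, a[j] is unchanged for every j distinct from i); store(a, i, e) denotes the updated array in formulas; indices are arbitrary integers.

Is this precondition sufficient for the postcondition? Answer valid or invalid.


Working backward. After the program, the postcondition 3*arr[v] + 9 > pos - pos + 7 ∧ arr[pos + 1] + 3 = 8 must hold; in canonical form it is 3*arr[v] > -2 ∧ arr[pos + 1] = 5.
Before v := pos + 2*v - 4: 3*arr[pos + 2*v - 4] > -2 ∧ arr[pos + 1] = 5
Before v := v + 1: 3*arr[pos + 2*v - 2] > -2 ∧ arr[pos + 1] = 5
Before v := 3*v: 3*arr[pos + 6*v - 2] > -2 ∧ arr[pos + 1] = 5
The weakest precondition is 3*arr[pos + 6*v - 2] > -2 ∧ arr[pos + 1] = 5.
Check whether 3*arr[pos - 8] > -2 ∧ arr[pos + 1] = 5 ∧ v = 4 implies it.
Countermodel: at the initial state arr = {[-8] = 0, [1] = 5, [22] = -1, elsewhere 0}, pos = 0, v = 4, the precondition holds but the weakest precondition fails.
Answer: invalid


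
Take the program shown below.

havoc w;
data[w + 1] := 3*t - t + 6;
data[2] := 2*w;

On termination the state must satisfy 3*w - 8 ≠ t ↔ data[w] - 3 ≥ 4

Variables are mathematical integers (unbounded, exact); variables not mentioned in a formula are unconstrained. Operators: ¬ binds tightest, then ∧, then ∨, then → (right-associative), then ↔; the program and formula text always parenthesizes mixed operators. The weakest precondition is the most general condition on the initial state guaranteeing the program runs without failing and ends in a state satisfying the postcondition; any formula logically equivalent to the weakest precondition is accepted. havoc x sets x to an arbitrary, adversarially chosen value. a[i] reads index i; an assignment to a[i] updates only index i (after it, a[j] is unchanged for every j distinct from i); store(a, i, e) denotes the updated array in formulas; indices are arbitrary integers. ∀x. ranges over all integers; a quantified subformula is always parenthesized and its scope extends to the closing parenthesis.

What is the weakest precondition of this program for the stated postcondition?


Working backward. After the program, the postcondition 3*w - 8 ≠ t ↔ data[w] - 3 ≥ 4 must hold; in canonical form it is 3*w ≠ t + 8 ↔ data[w] ≥ 7.
Before data[2] := 2*w: 3*w ≠ t + 8 ↔ store(data, 2, 2*w)[w] ≥ 7
Before data[w + 1] := 3*t - t + 6: 3*w ≠ t + 8 ↔ store(store(data, w + 1, 2*t + 6), 2, 2*w)[w] ≥ 7
Before havoc w: ∀w_1. (3*w_1 ≠ t + 8 ↔ store(store(data, w_1 + 1, 2*t + 6), 2, 2*w_1)[w_1] ≥ 7)
Answer: WP = ∀w_1. (3*w_1 ≠ t + 8 ↔ store(store(data, w_1 + 1, 2*t + 6), 2, 2*w_1)[w_1] ≥ 7)


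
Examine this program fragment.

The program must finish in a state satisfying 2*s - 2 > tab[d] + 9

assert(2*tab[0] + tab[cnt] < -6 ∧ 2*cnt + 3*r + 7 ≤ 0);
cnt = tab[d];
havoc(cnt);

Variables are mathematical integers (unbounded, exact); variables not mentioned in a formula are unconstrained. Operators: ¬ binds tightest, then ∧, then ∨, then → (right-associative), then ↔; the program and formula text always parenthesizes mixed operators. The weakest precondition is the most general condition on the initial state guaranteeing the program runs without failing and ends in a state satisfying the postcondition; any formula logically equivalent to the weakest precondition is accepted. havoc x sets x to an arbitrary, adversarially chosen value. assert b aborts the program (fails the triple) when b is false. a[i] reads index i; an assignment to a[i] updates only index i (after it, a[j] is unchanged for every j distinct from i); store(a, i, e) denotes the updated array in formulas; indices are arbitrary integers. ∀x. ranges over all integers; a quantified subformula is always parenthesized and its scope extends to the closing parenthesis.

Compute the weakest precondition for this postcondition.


Working backward. After the program, the postcondition 2*s - 2 > tab[d] + 9 must hold; in canonical form it is 2*s > tab[d] + 11.
Before havoc cnt: 2*s > tab[d] + 11
Before cnt := tab[d]: 2*s > tab[d] + 11
Before assert 2*tab[0] + tab[cnt] < -6 ∧ 2*cnt + 3*r + 7 ≤ 0: 2*tab[0] + tab[cnt] < -6 ∧ 2*cnt + 3*r ≤ -7 ∧ 2*s > tab[d] + 11
Answer: WP = 2*tab[0] + tab[cnt] < -6 ∧ 2*cnt + 3*r ≤ -7 ∧ 2*s > tab[d] + 11


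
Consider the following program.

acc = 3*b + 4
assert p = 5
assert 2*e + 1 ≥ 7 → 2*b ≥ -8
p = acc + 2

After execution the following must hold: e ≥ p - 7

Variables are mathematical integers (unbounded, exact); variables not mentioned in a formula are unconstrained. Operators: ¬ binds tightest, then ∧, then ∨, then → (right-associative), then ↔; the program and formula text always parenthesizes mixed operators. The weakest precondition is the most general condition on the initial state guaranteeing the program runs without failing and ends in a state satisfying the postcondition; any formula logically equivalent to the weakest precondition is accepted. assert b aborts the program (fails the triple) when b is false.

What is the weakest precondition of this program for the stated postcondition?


Working backward. After the program, e ≥ p - 7 must hold.
Before p := acc + 2: e ≥ acc - 5
Before assert 2*e + 1 ≥ 7 → 2*b ≥ -8: (2*e ≥ 6 → 2*b ≥ -8) ∧ e ≥ acc - 5
Before assert p = 5: p = 5 ∧ (2*e ≥ 6 → 2*b ≥ -8) ∧ e ≥ acc - 5
Before acc := 3*b + 4: p = 5 ∧ (2*e ≥ 6 → 2*b ≥ -8) ∧ e ≥ 3*b - 1
Answer: WP = p = 5 ∧ (2*e ≥ 6 → 2*b ≥ -8) ∧ e ≥ 3*b - 1


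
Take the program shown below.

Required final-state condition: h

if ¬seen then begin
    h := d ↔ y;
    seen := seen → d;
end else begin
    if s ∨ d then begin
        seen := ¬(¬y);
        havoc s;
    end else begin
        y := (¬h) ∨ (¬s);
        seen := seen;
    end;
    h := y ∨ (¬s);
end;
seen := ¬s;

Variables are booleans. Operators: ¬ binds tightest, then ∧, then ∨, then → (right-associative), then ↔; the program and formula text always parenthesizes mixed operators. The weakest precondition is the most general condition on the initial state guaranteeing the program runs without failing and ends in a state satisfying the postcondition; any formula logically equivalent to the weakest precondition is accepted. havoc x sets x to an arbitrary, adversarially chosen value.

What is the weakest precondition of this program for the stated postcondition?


Working backward. After the program, h must hold.
Before seen := ¬s: h
Then branch requires d ↔ y; else branch requires ((s ∨ d) → y) ∧ ((¬(s ∨ d)) → ((¬h) ∨ (¬s))).
Before the if: ((¬seen) → (d ↔ y)) ∧ (seen → (((s ∨ d) → y) ∧ ((¬(s ∨ d)) → ((¬h) ∨ (¬s)))))
Answer: WP = ((¬seen) → (d ↔ y)) ∧ (seen → (((s ∨ d) → y) ∧ ((¬(s ∨ d)) → ((¬h) ∨ (¬s)))))


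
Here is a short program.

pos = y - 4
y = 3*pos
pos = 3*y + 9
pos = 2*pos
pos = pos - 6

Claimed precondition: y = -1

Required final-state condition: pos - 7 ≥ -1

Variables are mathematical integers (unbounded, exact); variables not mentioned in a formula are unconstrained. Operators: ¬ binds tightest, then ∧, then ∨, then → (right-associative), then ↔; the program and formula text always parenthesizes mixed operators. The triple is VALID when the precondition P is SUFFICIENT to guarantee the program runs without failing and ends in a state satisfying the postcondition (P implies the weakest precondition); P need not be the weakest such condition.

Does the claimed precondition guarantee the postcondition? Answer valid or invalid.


Working backward. After the program, the postcondition pos - 7 ≥ -1 must hold; in canonical form it is pos ≥ 6.
Before pos := pos - 6: pos ≥ 12
Before pos := 2*pos: 2*pos ≥ 12
Before pos := 3*y + 9: 6*y ≥ -6
Before y := 3*pos: 18*pos ≥ -6
Before pos := y - 4: 18*y ≥ 66
The weakest precondition is 18*y ≥ 66.
Check whether y = -1 implies it.
Countermodel: at the initial state y = -1, the precondition holds but the weakest precondition fails.
Answer: invalid


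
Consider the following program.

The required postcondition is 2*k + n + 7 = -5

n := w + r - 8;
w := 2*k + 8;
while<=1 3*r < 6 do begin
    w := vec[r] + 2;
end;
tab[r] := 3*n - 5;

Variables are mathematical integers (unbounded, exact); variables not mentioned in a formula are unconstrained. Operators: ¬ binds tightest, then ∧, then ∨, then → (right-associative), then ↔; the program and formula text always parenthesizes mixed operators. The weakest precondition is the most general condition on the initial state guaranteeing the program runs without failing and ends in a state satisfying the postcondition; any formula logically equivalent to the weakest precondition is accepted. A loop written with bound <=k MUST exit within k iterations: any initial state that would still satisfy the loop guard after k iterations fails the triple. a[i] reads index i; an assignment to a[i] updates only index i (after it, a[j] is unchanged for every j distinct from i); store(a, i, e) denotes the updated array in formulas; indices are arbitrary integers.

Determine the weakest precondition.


Working backward. After the program, the postcondition 2*k + n + 7 = -5 must hold; in canonical form it is 2*k + n = -12.
Before tab[r] := 3*n - 5: 2*k + n = -12
Before the loop (bound <=1), unroll the exhaustion recursion (WP_0 = exit-now case; WP_j = one more guarded iteration, up to j = 1):
  WP_0: (¬(3*r < 6)) ∧ 2*k + n = -12
  WP_1: (3*r < 6 → ((¬(3*r < 6)) ∧ 2*k + n = -12)) ∧ ((¬(3*r < 6)) → 2*k + n = -12)
So before the loop: (3*r < 6 → ((¬(3*r < 6)) ∧ 2*k + n = -12)) ∧ ((¬(3*r < 6)) → 2*k + n = -12)
Before w := 2*k + 8: (3*r < 6 → ((¬(3*r < 6)) ∧ 2*k + n = -12)) ∧ ((¬(3*r < 6)) → 2*k + n = -12)
Before n := w + r - 8: (3*r < 6 → ((¬(3*r < 6)) ∧ 2*k + r + w = -4)) ∧ ((¬(3*r < 6)) → 2*k + r + w = -4)
Answer: WP = (3*r < 6 → ((¬(3*r < 6)) ∧ 2*k + r + w = -4)) ∧ ((¬(3*r < 6)) → 2*k + r + w = -4)


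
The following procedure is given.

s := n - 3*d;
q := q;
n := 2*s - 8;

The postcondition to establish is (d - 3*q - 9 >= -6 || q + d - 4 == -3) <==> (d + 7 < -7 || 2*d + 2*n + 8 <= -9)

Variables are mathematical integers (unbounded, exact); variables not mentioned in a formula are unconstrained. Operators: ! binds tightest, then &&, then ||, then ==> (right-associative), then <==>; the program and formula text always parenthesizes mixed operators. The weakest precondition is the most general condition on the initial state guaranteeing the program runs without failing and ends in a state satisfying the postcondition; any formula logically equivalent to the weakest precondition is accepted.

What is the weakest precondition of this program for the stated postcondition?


Working backward. After the program, the postcondition (d - 3*q - 9 >= -6 || q + d - 4 == -3) <==> (d + 7 < -7 || 2*d + 2*n + 8 <= -9) must hold; in canonical form it is (d >= 3*q + 3 || d + q == 1) <==> (d < -14 || 2*d + 2*n <= -17).
Before n := 2*s - 8: (d >= 3*q + 3 || d + q == 1) <==> (d < -14 || 2*d + 4*s <= -1)
Before q := q: (d >= 3*q + 3 || d + q == 1) <==> (d < -14 || 2*d + 4*s <= -1)
Before s := n - 3*d: (d >= 3*q + 3 || d + q == 1) <==> (d < -14 || 4*n <= 10*d - 1)
Answer: WP = (d >= 3*q + 3 || d + q == 1) <==> (d < -14 || 4*n <= 10*d - 1)


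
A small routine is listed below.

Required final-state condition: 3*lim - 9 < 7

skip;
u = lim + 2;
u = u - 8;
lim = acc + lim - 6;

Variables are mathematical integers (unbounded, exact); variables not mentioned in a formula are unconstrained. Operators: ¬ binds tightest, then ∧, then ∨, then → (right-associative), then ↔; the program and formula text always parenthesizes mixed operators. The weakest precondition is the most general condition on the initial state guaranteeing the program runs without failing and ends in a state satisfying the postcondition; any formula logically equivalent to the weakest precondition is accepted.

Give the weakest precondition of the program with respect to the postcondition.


Working backward. After the program, the postcondition 3*lim - 9 < 7 must hold; in canonical form it is 3*lim < 16.
Before lim := acc + lim - 6: 3*acc + 3*lim < 34
Before u := u - 8: 3*acc + 3*lim < 34
Before u := lim + 2: 3*acc + 3*lim < 34
Before skip: 3*acc + 3*lim < 34
Answer: WP = 3*acc + 3*lim < 34


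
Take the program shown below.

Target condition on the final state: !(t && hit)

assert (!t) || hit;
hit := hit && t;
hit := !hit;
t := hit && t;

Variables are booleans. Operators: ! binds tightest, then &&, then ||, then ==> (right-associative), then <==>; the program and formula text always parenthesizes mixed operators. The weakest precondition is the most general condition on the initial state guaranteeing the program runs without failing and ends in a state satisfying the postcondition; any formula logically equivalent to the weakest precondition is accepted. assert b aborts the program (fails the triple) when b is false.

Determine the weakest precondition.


Working backward. After the program, !(t && hit) must hold.
Before t := hit && t: !(hit && t)
Before hit := !hit: !((!hit) && t)
Before hit := hit && t: !((!(hit && t)) && t)
Before assert (!t) || hit: ((!t) || hit) && (!((!(hit && t)) && t))
Answer: WP = ((!t) || hit) && (!((!(hit && t)) && t))


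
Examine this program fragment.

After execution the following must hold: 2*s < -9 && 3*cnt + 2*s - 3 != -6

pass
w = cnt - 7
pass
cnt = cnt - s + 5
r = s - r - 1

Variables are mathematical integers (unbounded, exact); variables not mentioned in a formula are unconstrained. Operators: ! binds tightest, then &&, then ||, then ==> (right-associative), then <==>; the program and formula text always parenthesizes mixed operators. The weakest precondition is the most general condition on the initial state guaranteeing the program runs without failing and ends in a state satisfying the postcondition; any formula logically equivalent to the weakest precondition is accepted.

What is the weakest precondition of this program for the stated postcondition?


Working backward. After the program, the postcondition 2*s < -9 && 3*cnt + 2*s - 3 != -6 must hold; in canonical form it is 2*s < -9 && 3*cnt + 2*s != -3.
Before r := s - r - 1: 2*s < -9 && 3*cnt + 2*s != -3
Before cnt := cnt - s + 5: 2*s < -9 && 3*cnt != s - 18
Before skip: 2*s < -9 && 3*cnt != s - 18
Before w := cnt - 7: 2*s < -9 && 3*cnt != s - 18
Before skip: 2*s < -9 && 3*cnt != s - 18
Answer: WP = 2*s < -9 && 3*cnt != s - 18


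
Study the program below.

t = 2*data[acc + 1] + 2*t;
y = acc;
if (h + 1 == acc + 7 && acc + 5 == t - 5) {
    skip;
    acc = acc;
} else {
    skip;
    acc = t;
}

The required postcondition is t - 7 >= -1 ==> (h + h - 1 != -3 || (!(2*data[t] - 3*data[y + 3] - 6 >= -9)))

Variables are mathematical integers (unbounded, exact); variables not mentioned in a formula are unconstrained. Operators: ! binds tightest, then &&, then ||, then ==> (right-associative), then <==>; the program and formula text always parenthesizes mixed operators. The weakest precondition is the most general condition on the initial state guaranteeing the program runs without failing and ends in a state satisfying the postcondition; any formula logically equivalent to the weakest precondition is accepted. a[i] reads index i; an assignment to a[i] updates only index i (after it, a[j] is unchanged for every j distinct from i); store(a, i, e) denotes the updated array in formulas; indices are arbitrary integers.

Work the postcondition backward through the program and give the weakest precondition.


Working backward. After the program, the postcondition t - 7 >= -1 ==> (h + h - 1 != -3 || (!(2*data[t] - 3*data[y + 3] - 6 >= -9))) must hold; in canonical form it is t >= 6 ==> (2*h != -2 || (!(2*data[t] >= 3*data[y + 3] - 3))).
Then branch requires t >= 6 ==> (2*h != -2 || (!(2*data[t] >= 3*data[y + 3] - 3))); else branch requires t >= 6 ==> (2*h != -2 || (!(2*data[t] >= 3*data[y + 3] - 3))).
Before the if: ((h == acc + 6 && acc == t - 10) ==> (t >= 6 ==> (2*h != -2 || (!(2*data[t] >= 3*data[y + 3] - 3))))) && ((!(h == acc + 6 && acc == t - 10)) ==> (t >= 6 ==> (2*h != -2 || (!(2*data[t] >= 3*data[y + 3] - 3)))))
Before y := acc: ((h == acc + 6 && acc == t - 10) ==> (t >= 6 ==> (2*h != -2 || (!(2*data[t] >= 3*data[acc + 3] - 3))))) && ((!(h == acc + 6 && acc == t - 10)) ==> (t >= 6 ==> (2*h != -2 || (!(2*data[t] >= 3*data[acc + 3] - 3)))))
Before t := 2*data[acc + 1] + 2*t: ((h == acc + 6 && acc == 2*data[acc + 1] + 2*t - 10) ==> (2*data[acc + 1] + 2*t >= 6 ==> (2*h != -2 || (!(2*data[2*data[acc + 1] + 2*t] >= 3*data[acc + 3] - 3))))) && ((!(h == acc + 6 && acc == 2*data[acc + 1] + 2*t - 10)) ==> (2*data[acc + 1] + 2*t >= 6 ==> (2*h != -2 || (!(2*data[2*data[acc + 1] + 2*t] >= 3*data[acc + 3] - 3)))))
Answer: WP = ((h == acc + 6 && acc == 2*data[acc + 1] + 2*t - 10) ==> (2*data[acc + 1] + 2*t >= 6 ==> (2*h != -2 || (!(2*data[2*data[acc + 1] + 2*t] >= 3*data[acc + 3] - 3))))) && ((!(h == acc + 6 && acc == 2*data[acc + 1] + 2*t - 10)) ==> (2*data[acc + 1] + 2*t >= 6 ==> (2*h != -2 || (!(2*data[2*data[acc + 1] + 2*t] >= 3*data[acc + 3] - 3)))))


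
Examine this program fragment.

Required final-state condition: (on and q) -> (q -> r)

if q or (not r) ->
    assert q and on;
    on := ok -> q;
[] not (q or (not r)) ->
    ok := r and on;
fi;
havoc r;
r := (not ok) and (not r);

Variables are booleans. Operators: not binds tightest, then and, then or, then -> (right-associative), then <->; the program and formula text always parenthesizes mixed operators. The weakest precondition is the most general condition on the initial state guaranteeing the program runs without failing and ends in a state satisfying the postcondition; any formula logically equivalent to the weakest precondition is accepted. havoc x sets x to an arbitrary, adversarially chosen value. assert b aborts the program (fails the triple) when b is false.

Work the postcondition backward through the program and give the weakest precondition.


Working backward. After the program, (on and q) -> (q -> r) must hold.
Before r := (not ok) and (not r): (on and q) -> (q -> ((not ok) and (not r)))
Before havoc r: ((on and q) -> (not q)) and ((on and q) -> (q -> (not ok)))
Then branch requires q and on and (((ok -> q) and q) -> (not q)) and (((ok -> q) and q) -> (q -> (not ok))); else branch requires ((on and q) -> (not q)) and ((on and q) -> (q -> (not (r and on)))).
Before the if: ((q or (not r)) -> (q and on and (((ok -> q) and q) -> (not q)) and (((ok -> q) and q) -> (q -> (not ok))))) and ((not (q or (not r))) -> (((on and q) -> (not q)) and ((on and q) -> (q -> (not (r and on))))))
Answer: WP = ((q or (not r)) -> (q and on and (((ok -> q) and q) -> (not q)) and (((ok -> q) and q) -> (q -> (not ok))))) and ((not (q or (not r))) -> (((on and q) -> (not q)) and ((on and q) -> (q -> (not (r and on))))))


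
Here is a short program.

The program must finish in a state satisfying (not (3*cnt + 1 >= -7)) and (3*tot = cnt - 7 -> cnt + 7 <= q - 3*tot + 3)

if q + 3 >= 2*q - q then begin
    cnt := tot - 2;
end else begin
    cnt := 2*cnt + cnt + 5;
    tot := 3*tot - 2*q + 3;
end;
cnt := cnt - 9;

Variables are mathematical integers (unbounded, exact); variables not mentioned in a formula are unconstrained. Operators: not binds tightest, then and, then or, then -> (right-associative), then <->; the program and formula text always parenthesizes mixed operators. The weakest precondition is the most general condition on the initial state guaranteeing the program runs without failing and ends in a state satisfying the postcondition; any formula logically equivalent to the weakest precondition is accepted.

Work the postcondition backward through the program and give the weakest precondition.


Working backward. After the program, the postcondition (not (3*cnt + 1 >= -7)) and (3*tot = cnt - 7 -> cnt + 7 <= q - 3*tot + 3) must hold; in canonical form it is (not (3*cnt >= -8)) and (3*tot = cnt - 7 -> cnt + 3*tot <= q - 4).
Before cnt := cnt - 9: (not (3*cnt >= 19)) and (3*tot = cnt - 16 -> cnt + 3*tot <= q + 5)
Then branch requires (not (3*tot >= 25)) and (2*tot = -18 -> 4*tot <= q + 7); else branch requires (not (9*cnt >= 4)) and (9*tot = 3*cnt + 6*q - 20 -> 3*cnt + 9*tot <= 7*q - 9).
Before the if: (not (3*tot >= 25)) and (2*tot = -18 -> 4*tot <= q + 7)
Answer: WP = (not (3*tot >= 25)) and (2*tot = -18 -> 4*tot <= q + 7)


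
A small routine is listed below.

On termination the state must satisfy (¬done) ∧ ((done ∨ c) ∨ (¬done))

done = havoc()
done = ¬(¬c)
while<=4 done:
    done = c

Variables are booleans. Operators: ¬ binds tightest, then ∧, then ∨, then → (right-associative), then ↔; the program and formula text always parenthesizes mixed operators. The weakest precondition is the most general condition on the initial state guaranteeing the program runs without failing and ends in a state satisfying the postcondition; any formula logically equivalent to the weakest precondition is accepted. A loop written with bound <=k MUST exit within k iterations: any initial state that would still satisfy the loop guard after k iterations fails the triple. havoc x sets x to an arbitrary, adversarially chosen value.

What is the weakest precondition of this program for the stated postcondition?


Working backward. After the program, the postcondition (¬done) ∧ ((done ∨ c) ∨ (¬done)) must hold; in canonical form it is ¬done.
Before the loop (bound <=4), unroll the exhaustion recursion (WP_0 = exit-now case; WP_j = one more guarded iteration, up to j = 4):
  WP_0: ¬done
  WP_1: done → (¬c)
  WP_2: done → (c → (¬c))
  WP_3: done → (c → (c → (¬c)))
  WP_4: done → (c → (c → (c → (¬c))))
So before the loop: done → (c → (c → (c → (¬c))))
Before done := ¬(¬c): c → (c → (c → (c → (¬c))))
Before havoc done: c → (c → (c → (c → (¬c))))
Answer: WP = c → (c → (c → (c → (¬c))))


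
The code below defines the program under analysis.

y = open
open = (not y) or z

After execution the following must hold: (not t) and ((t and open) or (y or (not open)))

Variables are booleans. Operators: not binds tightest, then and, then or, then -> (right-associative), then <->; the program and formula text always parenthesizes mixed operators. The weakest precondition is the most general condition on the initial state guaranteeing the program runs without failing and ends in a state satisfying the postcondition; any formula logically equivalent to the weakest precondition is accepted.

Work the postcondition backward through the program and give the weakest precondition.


Working backward. After the program, the postcondition (not t) and ((t and open) or (y or (not open))) must hold; in canonical form it is (not t) and ((t and open) or y or (not open)).
Before open := (not y) or z: (not t) and ((t and ((not y) or z)) or y or (not ((not y) or z)))
Before y := open: (not t) and ((t and ((not open) or z)) or open or (not ((not open) or z)))
Answer: WP = (not t) and ((t and ((not open) or z)) or open or (not ((not open) or z)))


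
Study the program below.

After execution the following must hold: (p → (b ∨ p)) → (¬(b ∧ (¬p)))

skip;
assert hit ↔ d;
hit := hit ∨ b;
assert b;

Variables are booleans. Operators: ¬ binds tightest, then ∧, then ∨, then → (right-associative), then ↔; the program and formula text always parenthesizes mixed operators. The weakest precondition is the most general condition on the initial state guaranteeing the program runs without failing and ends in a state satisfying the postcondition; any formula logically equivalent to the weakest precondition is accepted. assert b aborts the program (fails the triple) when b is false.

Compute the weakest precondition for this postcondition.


Working backward. After the program, (p → (b ∨ p)) → (¬(b ∧ (¬p))) must hold.
Before assert b: b ∧ ((p → (b ∨ p)) → (¬(b ∧ (¬p))))
Before hit := hit ∨ b: b ∧ ((p → (b ∨ p)) → (¬(b ∧ (¬p))))
Before assert hit ↔ d: (hit ↔ d) ∧ b ∧ ((p → (b ∨ p)) → (¬(b ∧ (¬p))))
Before skip: (hit ↔ d) ∧ b ∧ ((p → (b ∨ p)) → (¬(b ∧ (¬p))))
Answer: WP = (hit ↔ d) ∧ b ∧ ((p → (b ∨ p)) → (¬(b ∧ (¬p))))


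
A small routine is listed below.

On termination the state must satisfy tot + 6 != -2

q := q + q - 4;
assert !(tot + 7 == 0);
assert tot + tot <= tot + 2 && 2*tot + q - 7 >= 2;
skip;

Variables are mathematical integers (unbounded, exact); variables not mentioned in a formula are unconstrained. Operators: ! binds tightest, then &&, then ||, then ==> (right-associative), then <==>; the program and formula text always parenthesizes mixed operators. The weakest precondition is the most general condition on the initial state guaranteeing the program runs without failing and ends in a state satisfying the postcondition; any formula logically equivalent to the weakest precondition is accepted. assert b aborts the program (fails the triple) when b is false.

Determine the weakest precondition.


Working backward. After the program, the postcondition tot + 6 != -2 must hold; in canonical form it is tot != -8.
Before skip: tot != -8
Before assert tot + tot <= tot + 2 && 2*tot + q - 7 >= 2: tot <= 2 && q + 2*tot >= 9 && tot != -8
Before assert !(tot + 7 == 0): (!(tot == -7)) && tot <= 2 && q + 2*tot >= 9 && tot != -8
Before q := q + q - 4: (!(tot == -7)) && tot <= 2 && 2*q + 2*tot >= 13 && tot != -8
Answer: WP = (!(tot == -7)) && tot <= 2 && 2*q + 2*tot >= 13 && tot != -8


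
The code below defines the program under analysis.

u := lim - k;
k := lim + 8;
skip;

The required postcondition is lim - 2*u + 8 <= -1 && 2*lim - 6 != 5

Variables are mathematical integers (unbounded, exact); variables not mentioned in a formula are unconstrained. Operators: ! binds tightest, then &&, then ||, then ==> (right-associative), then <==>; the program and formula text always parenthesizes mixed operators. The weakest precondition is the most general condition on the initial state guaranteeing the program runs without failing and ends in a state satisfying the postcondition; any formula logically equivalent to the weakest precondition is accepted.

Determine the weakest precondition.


Working backward. After the program, the postcondition lim - 2*u + 8 <= -1 && 2*lim - 6 != 5 must hold; in canonical form it is lim <= 2*u - 9 && 2*lim != 11.
Before skip: lim <= 2*u - 9 && 2*lim != 11
Before k := lim + 8: lim <= 2*u - 9 && 2*lim != 11
Before u := lim - k: 2*k <= lim - 9 && 2*lim != 11
Answer: WP = 2*k <= lim - 9 && 2*lim != 11


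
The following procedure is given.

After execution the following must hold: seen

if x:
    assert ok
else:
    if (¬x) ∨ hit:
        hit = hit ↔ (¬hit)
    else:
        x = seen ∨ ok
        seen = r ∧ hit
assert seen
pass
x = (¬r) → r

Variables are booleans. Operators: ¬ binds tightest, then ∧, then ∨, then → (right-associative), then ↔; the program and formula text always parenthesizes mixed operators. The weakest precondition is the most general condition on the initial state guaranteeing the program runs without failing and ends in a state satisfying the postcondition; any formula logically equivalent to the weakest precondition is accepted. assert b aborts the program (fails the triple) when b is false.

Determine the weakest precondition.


Working backward. After the program, seen must hold.
Before x := (¬r) → r: seen
Before skip: seen
Before assert seen: seen
Then branch requires ok ∧ seen; else branch requires (((¬x) ∨ hit) → seen) ∧ ((¬((¬x) ∨ hit)) → (r ∧ hit)).
Before the if: (x → (ok ∧ seen)) ∧ ((¬x) → ((((¬x) ∨ hit) → seen) ∧ ((¬((¬x) ∨ hit)) → (r ∧ hit))))
Answer: WP = (x → (ok ∧ seen)) ∧ ((¬x) → ((((¬x) ∨ hit) → seen) ∧ ((¬((¬x) ∨ hit)) → (r ∧ hit))))


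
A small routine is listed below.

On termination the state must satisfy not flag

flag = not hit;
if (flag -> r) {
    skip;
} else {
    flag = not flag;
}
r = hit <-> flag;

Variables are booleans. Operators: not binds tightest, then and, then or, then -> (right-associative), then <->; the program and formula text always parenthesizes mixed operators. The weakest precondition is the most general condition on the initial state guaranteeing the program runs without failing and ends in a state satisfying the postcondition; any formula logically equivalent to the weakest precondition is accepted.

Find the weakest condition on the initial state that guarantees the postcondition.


Working backward. After the program, not flag must hold.
Before r := hit <-> flag: not flag
Then branch requires not flag; else branch requires flag.
Before the if: ((flag -> r) -> (not flag)) and ((not (flag -> r)) -> flag)
Before flag := not hit: (((not hit) -> r) -> hit) and ((not ((not hit) -> r)) -> (not hit))
Answer: WP = (((not hit) -> r) -> hit) and ((not ((not hit) -> r)) -> (not hit))


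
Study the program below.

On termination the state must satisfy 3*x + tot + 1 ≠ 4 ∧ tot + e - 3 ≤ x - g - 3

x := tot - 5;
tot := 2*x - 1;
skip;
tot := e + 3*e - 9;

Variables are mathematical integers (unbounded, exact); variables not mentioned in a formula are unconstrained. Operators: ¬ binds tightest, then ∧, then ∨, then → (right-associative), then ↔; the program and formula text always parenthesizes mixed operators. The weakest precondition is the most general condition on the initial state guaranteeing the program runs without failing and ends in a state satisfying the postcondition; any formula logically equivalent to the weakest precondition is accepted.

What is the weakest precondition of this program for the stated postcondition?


Working backward. After the program, the postcondition 3*x + tot + 1 ≠ 4 ∧ tot + e - 3 ≤ x - g - 3 must hold; in canonical form it is tot + 3*x ≠ 3 ∧ e + g + tot ≤ x.
Before tot := e + 3*e - 9: 4*e + 3*x ≠ 12 ∧ 5*e + g ≤ x + 9
Before skip: 4*e + 3*x ≠ 12 ∧ 5*e + g ≤ x + 9
Before tot := 2*x - 1: 4*e + 3*x ≠ 12 ∧ 5*e + g ≤ x + 9
Before x := tot - 5: 4*e + 3*tot ≠ 27 ∧ 5*e + g ≤ tot + 4
Answer: WP = 4*e + 3*tot ≠ 27 ∧ 5*e + g ≤ tot + 4


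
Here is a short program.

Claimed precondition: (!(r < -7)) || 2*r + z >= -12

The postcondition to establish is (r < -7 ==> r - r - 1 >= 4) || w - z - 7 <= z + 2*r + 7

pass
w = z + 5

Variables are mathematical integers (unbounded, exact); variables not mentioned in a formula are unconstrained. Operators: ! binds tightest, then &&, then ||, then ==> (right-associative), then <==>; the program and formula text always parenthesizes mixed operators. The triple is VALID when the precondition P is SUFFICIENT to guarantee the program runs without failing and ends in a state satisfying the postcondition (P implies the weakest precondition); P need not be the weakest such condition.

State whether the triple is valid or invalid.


Working backward. After the program, the postcondition (r < -7 ==> r - r - 1 >= 4) || w - z - 7 <= z + 2*r + 7 must hold; in canonical form it is (!(r < -7)) || w <= 2*r + 2*z + 14.
Before w := z + 5: (!(r < -7)) || 2*r + z >= -9
Before skip: (!(r < -7)) || 2*r + z >= -9
The weakest precondition is (!(r < -7)) || 2*r + z >= -9.
Check whether (!(r < -7)) || 2*r + z >= -12 implies it.
Countermodel: at the initial state r = -8, z = 4, the precondition holds but the weakest precondition fails.
Answer: invalid


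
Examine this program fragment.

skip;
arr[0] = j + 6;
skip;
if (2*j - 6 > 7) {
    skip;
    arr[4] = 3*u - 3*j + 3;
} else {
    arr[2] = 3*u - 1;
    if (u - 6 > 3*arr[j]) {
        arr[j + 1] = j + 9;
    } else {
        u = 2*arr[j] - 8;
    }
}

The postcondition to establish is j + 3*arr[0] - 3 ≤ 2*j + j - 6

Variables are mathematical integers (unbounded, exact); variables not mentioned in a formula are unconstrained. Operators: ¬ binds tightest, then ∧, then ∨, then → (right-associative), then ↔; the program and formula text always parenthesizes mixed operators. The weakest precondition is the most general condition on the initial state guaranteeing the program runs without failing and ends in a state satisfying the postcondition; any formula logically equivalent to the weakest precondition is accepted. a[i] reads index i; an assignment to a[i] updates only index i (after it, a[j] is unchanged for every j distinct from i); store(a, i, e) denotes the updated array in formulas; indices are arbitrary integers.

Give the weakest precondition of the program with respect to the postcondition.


Working backward. After the program, the postcondition j + 3*arr[0] - 3 ≤ 2*j + j - 6 must hold; in canonical form it is 3*arr[0] ≤ 2*j - 3.
Then branch requires 3*arr[0] ≤ 2*j - 3; else branch requires (u > 3*store(arr, 2, 3*u - 1)[j] + 6 → 3*store(store(arr, 2, 3*u - 1), j + 1, j + 9)[0] ≤ 2*j - 3) ∧ ((¬(u > 3*store(arr, 2, 3*u - 1)[j] + 6)) → 3*arr[0] ≤ 2*j - 3).
Before the if: (2*j > 13 → 3*arr[0] ≤ 2*j - 3) ∧ ((¬(2*j > 13)) → ((u > 3*store(arr, 2, 3*u - 1)[j] + 6 → 3*store(store(arr, 2, 3*u - 1), j + 1, j + 9)[0] ≤ 2*j - 3) ∧ ((¬(u > 3*store(arr, 2, 3*u - 1)[j] + 6)) → 3*arr[0] ≤ 2*j - 3)))
Before skip: (2*j > 13 → 3*arr[0] ≤ 2*j - 3) ∧ ((¬(2*j > 13)) → ((u > 3*store(arr, 2, 3*u - 1)[j] + 6 → 3*store(store(arr, 2, 3*u - 1), j + 1, j + 9)[0] ≤ 2*j - 3) ∧ ((¬(u > 3*store(arr, 2, 3*u - 1)[j] + 6)) → 3*arr[0] ≤ 2*j - 3)))
Before arr[0] := j + 6: (2*j > 13 → j ≤ -21) ∧ ((¬(2*j > 13)) → ((u > 3*store(store(arr, 0, j + 6), 2, 3*u - 1)[j] + 6 → 3*store(store(store(arr, 0, j + 6), 2, 3*u - 1), j + 1, j + 9)[0] ≤ 2*j - 3) ∧ ((¬(u > 3*store(store(arr, 0, j + 6), 2, 3*u - 1)[j] + 6)) → j ≤ -21)))
Before skip: (2*j > 13 → j ≤ -21) ∧ ((¬(2*j > 13)) → ((u > 3*store(store(arr, 0, j + 6), 2, 3*u - 1)[j] + 6 → 3*store(store(store(arr, 0, j + 6), 2, 3*u - 1), j + 1, j + 9)[0] ≤ 2*j - 3) ∧ ((¬(u > 3*store(store(arr, 0, j + 6), 2, 3*u - 1)[j] + 6)) → j ≤ -21)))
Answer: WP = (2*j > 13 → j ≤ -21) ∧ ((¬(2*j > 13)) → ((u > 3*store(store(arr, 0, j + 6), 2, 3*u - 1)[j] + 6 → 3*store(store(store(arr, 0, j + 6), 2, 3*u - 1), j + 1, j + 9)[0] ≤ 2*j - 3) ∧ ((¬(u > 3*store(store(arr, 0, j + 6), 2, 3*u - 1)[j] + 6)) → j ≤ -21)))
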